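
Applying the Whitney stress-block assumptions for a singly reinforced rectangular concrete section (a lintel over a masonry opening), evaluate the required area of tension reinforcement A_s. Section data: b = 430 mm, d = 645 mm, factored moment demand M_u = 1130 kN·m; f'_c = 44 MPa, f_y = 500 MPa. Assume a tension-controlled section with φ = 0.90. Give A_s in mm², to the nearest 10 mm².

A_s ≈ 4350 mm²

M_n = M_u/φ = 1130/0.90 = 1255.56 kN·m.
With M_n = 0.85 f'_c a b (d − a/2), solve the quadratic for a:
a = d − √(d² − 2M_n/(0.85 f'_c b)) = 645 − √(645² − 2 × 1255.56×10⁶/(0.85 × 44 × 430)) = 135.22 mm.
A_s = 0.85 f'_c a b / f_y = 0.85 × 44 × 135.22 × 430 / 500 = 4349.2 mm².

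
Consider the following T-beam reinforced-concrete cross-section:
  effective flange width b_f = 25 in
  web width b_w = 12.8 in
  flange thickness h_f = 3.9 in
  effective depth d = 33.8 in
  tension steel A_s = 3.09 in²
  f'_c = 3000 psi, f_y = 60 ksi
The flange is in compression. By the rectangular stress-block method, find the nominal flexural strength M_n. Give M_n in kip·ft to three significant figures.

M_n ≈ 500 kip·ft

Tension: T = A_s f_y = 3.09 × 60 = 185.4 kips.
Try a within the flange: a = T/(0.85 f'_c b_f) = 185.4/(0.85 × 3 × 25) = 2.908 in.
Since a = 2.908 ≤ h_f = 3.9 in, the stress block lies entirely in the flange; analyse as a rectangular beam of width b_f.
M_n = T(d − a/2) = 185.4 × (33.8 − 1.454) = 5996.9 kip·in.
M_n = 5996.9/12 = 499.74 kip·ft.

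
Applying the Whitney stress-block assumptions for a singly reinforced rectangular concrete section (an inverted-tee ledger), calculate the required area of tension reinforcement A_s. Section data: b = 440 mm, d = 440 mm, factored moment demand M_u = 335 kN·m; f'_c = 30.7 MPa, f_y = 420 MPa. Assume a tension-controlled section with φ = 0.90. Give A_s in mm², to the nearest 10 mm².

A_s ≈ 2220 mm²

M_n = M_u/φ = 335/0.90 = 372.222 kN·m.
With M_n = 0.85 f'_c a b (d − a/2), solve the quadratic for a:
a = d − √(d² − 2M_n/(0.85 f'_c b)) = 440 − √(440² − 2 × 372.222×10⁶/(0.85 × 30.7 × 440)) = 81.16 mm.
A_s = 0.85 f'_c a b / f_y = 0.85 × 30.7 × 81.16 × 440 / 420 = 2218.7 mm².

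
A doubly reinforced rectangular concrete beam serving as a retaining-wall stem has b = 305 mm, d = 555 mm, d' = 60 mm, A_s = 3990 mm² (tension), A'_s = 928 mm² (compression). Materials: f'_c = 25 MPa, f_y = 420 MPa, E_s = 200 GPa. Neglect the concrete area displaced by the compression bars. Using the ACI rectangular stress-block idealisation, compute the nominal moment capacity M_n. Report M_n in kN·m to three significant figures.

M_n ≈ 779 kN·m

Assume both tension and compression steel yield.
Net tension couple steel: A_s − A'_s = 3062 mm².
a = (A_s − A'_s) f_y / (0.85 f'_c b) = 1286040/(0.85 × 25 × 305) = 198.42 mm.
c = a/β₁ = 198.42/0.85 = 233.44 mm; ε'_s = 0.003(c − d')/c = 0.0022 ≥ f_y/E_s = 0.0021, so compression steel does yield.
M_n = (A_s − A'_s) f_y (d − a/2) + A'_s f_y (d − d') = [1286040 × (555 − 99.21) + 389760 × (555 − 60)] × 10⁻⁶ = 586.16 + 192.93 = 779.09 kN·m.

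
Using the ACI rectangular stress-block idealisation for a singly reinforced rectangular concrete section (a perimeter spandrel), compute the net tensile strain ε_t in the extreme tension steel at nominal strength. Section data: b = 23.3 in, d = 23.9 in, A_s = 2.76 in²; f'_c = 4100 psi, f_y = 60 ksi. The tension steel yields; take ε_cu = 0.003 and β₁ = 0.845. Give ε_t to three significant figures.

a = A_s f_y/(0.85 f'_c b) = 2.039 in.
β₁ = 0.845, so c = a/β₁ = 2.039/0.845 = 2.413 in.
From the linear strain diagram with ε_cu = 0.003: ε_t = 0.003 (d − c)/c = 0.003 × (23.9 − 2.413)/2.413 = 0.0267.
Since ε_t ≥ 0.005, the section is tension-controlled.

ε_t ≈ 0.0267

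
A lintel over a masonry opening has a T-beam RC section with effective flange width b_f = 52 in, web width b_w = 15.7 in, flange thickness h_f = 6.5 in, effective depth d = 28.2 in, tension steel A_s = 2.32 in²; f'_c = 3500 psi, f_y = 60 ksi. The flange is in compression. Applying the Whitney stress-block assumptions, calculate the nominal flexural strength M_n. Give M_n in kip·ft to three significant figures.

M_n ≈ 322 kip·ft

Tension: T = A_s f_y = 2.32 × 60 = 139.2 kips.
Try a within the flange: a = T/(0.85 f'_c b_f) = 139.2/(0.85 × 3.5 × 52) = 0.900 in.
Since a = 0.900 ≤ h_f = 6.5 in, the stress block lies entirely in the flange; analyse as a rectangular beam of width b_f.
M_n = T(d − a/2) = 139.2 × (28.2 − 0.45) = 3862.8 kip·in.
M_n = 3862.8/12 = 321.90 kip·ft.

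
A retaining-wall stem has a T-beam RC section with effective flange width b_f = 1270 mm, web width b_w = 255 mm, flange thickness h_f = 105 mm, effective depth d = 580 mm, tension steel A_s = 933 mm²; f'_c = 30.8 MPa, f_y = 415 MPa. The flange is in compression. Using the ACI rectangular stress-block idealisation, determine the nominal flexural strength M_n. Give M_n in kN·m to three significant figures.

M_n ≈ 222 kN·m

Tension: T = A_s f_y = 933 × 415 = 387195 N.
Try a within the flange: a = T/(0.85 f'_c b_f) = 387195/(0.85 × 30.8 × 1270) = 11.65 mm.
Since a = 11.65 ≤ h_f = 105 mm, the stress block lies entirely in the flange; analyse as a rectangular beam of width b_f.
M_n = T(d − a/2) = 387195 × (580 − 5.825) = 222.32 × 10⁶ N·mm.
M_n = 222.32 kN·m.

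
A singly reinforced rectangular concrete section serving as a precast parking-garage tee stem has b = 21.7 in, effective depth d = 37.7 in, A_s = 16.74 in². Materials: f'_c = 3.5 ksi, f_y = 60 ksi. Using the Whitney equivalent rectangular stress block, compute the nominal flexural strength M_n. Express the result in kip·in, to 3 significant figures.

T = A_s f_y = 16.74 × 60 = 1004.4 kips.
a = T/(0.85 f'_c b) = 1004.4/(0.85 × 3.5 × 21.7) = 15.558 in.
M_n = T(d − a/2) = 1004.4 × (37.7 − 7.779) = 30052.7 kip·in.

M_n ≈ 30100 kip·in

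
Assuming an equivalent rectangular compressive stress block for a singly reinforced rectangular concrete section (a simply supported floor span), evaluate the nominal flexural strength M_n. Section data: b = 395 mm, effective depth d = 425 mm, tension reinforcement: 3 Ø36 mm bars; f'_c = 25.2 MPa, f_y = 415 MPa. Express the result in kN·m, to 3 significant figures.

A_s = 3 × 1018 = 3054 mm².
T = A_s f_y = 3054 × 415 = 1267410 N = 1267.41 kN.
From C = T: a = T/(0.85 f'_c b) = 1267410/(0.85 × 25.2 × 395) = 149.80 mm.
M_n = T(d − a/2) = 1267.41 kN × (425 − 74.9) mm = 443.72 kN·m.

M_n ≈ 444 kN·m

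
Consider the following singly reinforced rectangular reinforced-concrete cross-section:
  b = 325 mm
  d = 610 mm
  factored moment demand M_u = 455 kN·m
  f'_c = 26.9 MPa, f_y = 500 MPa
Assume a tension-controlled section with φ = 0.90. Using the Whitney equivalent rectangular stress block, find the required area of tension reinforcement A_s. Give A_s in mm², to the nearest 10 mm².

A_s ≈ 1850 mm²

M_n = M_u/φ = 455/0.90 = 505.556 kN·m.
With M_n = 0.85 f'_c a b (d − a/2), solve the quadratic for a:
a = d − √(d² − 2M_n/(0.85 f'_c b)) = 610 − √(610² − 2 × 505.556×10⁶/(0.85 × 26.9 × 325)) = 124.17 mm.
A_s = 0.85 f'_c a b / f_y = 0.85 × 26.9 × 124.17 × 325 / 500 = 1845.4 mm².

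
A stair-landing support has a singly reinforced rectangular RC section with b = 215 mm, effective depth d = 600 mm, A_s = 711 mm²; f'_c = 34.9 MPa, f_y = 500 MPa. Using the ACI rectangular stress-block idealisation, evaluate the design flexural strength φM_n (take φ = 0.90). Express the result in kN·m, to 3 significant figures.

T = A_s f_y = 711 × 500 = 355500 N = 355.5 kN.
From C = T: a = T/(0.85 f'_c b) = 355500/(0.85 × 34.9 × 215) = 55.74 mm.
M_n = T(d − a/2) = 355.5 kN × (600 − 27.87) mm = 203.39 kN·m.
φM_n = 0.90 × 203.39 = 183.05 kN·m.

φM_n ≈ 183 kN·m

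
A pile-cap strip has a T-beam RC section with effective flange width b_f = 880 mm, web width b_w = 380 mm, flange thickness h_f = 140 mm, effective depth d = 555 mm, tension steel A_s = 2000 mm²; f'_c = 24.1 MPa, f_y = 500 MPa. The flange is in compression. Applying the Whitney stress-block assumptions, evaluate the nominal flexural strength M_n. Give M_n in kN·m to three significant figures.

Tension: T = A_s f_y = 2000 × 500 = 1000000 N.
Try a within the flange: a = T/(0.85 f'_c b_f) = 1000000/(0.85 × 24.1 × 880) = 55.47 mm.
Since a = 55.47 ≤ h_f = 140 mm, the stress block lies entirely in the flange; analyse as a rectangular beam of width b_f.
M_n = T(d − a/2) = 1000000 × (555 − 27.735) = 527.27 × 10⁶ N·mm.
M_n = 527.27 kN·m.

M_n ≈ 527 kN·m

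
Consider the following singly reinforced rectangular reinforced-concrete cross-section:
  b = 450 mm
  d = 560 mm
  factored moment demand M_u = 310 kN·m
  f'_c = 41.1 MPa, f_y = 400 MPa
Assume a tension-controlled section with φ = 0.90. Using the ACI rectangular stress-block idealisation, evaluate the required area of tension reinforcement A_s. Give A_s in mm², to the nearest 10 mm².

M_n = M_u/φ = 310/0.90 = 344.444 kN·m.
With M_n = 0.85 f'_c a b (d − a/2), solve the quadratic for a:
a = d − √(d² − 2M_n/(0.85 f'_c b)) = 560 − √(560² − 2 × 344.444×10⁶/(0.85 × 41.1 × 450)) = 40.60 mm.
A_s = 0.85 f'_c a b / f_y = 0.85 × 41.1 × 40.60 × 450 / 400 = 1595.7 mm².

A_s ≈ 1600 mm²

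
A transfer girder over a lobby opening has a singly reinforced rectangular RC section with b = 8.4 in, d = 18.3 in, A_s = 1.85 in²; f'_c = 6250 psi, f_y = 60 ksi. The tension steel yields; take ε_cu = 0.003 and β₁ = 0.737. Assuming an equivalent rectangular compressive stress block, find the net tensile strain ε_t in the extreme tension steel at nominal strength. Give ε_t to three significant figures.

ε_t ≈ 0.0133

a = A_s f_y/(0.85 f'_c b) = 2.487 in.
β₁ = 0.737, so c = a/β₁ = 2.487/0.737 = 3.374 in.
From the linear strain diagram with ε_cu = 0.003: ε_t = 0.003 (d − c)/c = 0.003 × (18.3 − 3.374)/3.374 = 0.0133.
Since ε_t ≥ 0.005, the section is tension-controlled.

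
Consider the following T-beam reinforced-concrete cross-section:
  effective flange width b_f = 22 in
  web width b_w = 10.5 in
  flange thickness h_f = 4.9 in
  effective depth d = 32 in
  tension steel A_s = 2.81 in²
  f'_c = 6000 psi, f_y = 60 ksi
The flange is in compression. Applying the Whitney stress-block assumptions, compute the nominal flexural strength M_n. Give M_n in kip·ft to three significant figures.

Tension: T = A_s f_y = 2.81 × 60 = 168.6 kips.
Try a within the flange: a = T/(0.85 f'_c b_f) = 168.6/(0.85 × 6 × 22) = 1.503 in.
Since a = 1.503 ≤ h_f = 4.9 in, the stress block lies entirely in the flange; analyse as a rectangular beam of width b_f.
M_n = T(d − a/2) = 168.6 × (32 − 0.7515) = 5268.5 kip·in.
M_n = 5268.5/12 = 439.04 kip·ft.

M_n ≈ 439 kip·ft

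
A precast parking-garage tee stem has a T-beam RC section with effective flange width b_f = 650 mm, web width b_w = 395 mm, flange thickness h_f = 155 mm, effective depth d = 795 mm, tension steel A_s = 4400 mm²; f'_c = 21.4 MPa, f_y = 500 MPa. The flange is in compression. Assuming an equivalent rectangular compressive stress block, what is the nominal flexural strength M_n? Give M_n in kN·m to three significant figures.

Tension: T = A_s f_y = 4400 × 500 = 2200000 N.
Try a within the flange: a = T/(0.85 f'_c b_f) = 2200000/(0.85 × 21.4 × 650) = 186.07 mm.
a = 186.07 > h_f = 155 mm: the block extends into the web. Split into flange-overhang and web parts.
C_f = 0.85 f'_c (b_f − b_w) h_f = 0.85 × 21.4 × (650 − 395) × 155 = 718960 N.
Remaining web compression depth: a_w = (T − C_f)/(0.85 f'_c b_w) = (2200000 − 718960)/(0.85 × 21.4 × 395) = 206.13 mm.
M_n = C_f(d − h_f/2) + (T − C_f)(d − a_w/2) = 718960 × (795 − 77.5) + 1481040 × (795 − 103.065) = 515.85 + 1024.78 = 1540.63 × 10⁶ N·mm.
M_n = 1540.63 kN·m.

M_n ≈ 1540 kN·m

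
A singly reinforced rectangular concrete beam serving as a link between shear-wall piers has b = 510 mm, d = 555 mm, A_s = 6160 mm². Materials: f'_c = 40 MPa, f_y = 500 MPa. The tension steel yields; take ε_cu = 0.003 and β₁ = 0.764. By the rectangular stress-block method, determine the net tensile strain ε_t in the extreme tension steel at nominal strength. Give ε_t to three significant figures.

ε_t ≈ 0.00416

a = A_s f_y/(0.85 f'_c b) = 177.62 mm.
β₁ = 0.764, so c = a/β₁ = 177.62/0.764 = 232.49 mm.
From the linear strain diagram with ε_cu = 0.003: ε_t = 0.003 (d − c)/c = 0.003 × (555 − 232.49)/232.49 = 0.00416.
ε_t is between 0.004 and 0.005 — transition zone.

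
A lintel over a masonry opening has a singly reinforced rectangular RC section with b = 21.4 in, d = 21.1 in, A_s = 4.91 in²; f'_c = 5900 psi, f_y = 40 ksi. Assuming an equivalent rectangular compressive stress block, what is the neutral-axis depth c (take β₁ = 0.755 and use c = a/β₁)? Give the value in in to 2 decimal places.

c ≈ 2.42 in

T = A_s f_y = 4.91 × 40 = 196.4 kips.
a = T/(0.85 f'_c b) = 196.4/(0.85 × 5.9 × 21.4) = 1.8300 in.
With β₁ = 0.755, c = a/β₁ = 1.8300/0.755 = 2.42 in.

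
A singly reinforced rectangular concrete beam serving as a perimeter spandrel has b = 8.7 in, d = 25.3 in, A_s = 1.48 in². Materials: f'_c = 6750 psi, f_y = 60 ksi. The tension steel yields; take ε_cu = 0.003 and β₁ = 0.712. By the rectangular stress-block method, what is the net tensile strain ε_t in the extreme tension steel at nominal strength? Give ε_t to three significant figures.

a = A_s f_y/(0.85 f'_c b) = 1.779 in.
β₁ = 0.712, so c = a/β₁ = 1.779/0.712 = 2.499 in.
From the linear strain diagram with ε_cu = 0.003: ε_t = 0.003 (d − c)/c = 0.003 × (25.3 − 2.499)/2.499 = 0.0274.
Since ε_t ≥ 0.005, the section is tension-controlled.

ε_t ≈ 0.0274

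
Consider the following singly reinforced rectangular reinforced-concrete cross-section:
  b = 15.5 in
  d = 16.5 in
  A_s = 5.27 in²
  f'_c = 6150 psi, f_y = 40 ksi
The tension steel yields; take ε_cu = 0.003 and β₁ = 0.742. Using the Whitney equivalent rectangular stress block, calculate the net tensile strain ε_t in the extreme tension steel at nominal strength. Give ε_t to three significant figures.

a = A_s f_y/(0.85 f'_c b) = 2.602 in.
β₁ = 0.742, so c = a/β₁ = 2.602/0.742 = 3.507 in.
From the linear strain diagram with ε_cu = 0.003: ε_t = 0.003 (d − c)/c = 0.003 × (16.5 − 3.507)/3.507 = 0.0111.
Since ε_t ≥ 0.005, the section is tension-controlled.

ε_t ≈ 0.0111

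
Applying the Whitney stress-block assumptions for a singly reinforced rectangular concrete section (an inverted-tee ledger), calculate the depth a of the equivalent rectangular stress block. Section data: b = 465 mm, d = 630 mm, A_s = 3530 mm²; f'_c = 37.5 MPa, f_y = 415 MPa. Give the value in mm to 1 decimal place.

a ≈ 98.8 mm

T = A_s f_y = 3530 × 415 = 1464950 N = 1464.95 kN.
Setting C = 0.85 f'_c a b equal to T: a = 1464950/(0.85 × 37.5 × 465) = 98.8 mm.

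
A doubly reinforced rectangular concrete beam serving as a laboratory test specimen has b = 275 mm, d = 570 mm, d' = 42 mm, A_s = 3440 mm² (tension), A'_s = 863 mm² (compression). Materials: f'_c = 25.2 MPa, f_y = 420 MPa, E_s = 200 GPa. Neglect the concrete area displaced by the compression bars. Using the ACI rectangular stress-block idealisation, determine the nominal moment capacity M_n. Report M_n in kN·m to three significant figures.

M_n ≈ 709 kN·m

Assume both tension and compression steel yield.
Net tension couple steel: A_s − A'_s = 2577 mm².
a = (A_s − A'_s) f_y / (0.85 f'_c b) = 1082340/(0.85 × 25.2 × 275) = 183.74 mm.
c = a/β₁ = 183.74/0.85 = 216.16 mm; ε'_s = 0.003(c − d')/c = 0.0024 ≥ f_y/E_s = 0.0021, so compression steel does yield.
M_n = (A_s − A'_s) f_y (d − a/2) + A'_s f_y (d − d') = [1082340 × (570 − 91.87) + 362460 × (570 − 42)] × 10⁻⁶ = 517.50 + 191.38 = 708.88 kN·m.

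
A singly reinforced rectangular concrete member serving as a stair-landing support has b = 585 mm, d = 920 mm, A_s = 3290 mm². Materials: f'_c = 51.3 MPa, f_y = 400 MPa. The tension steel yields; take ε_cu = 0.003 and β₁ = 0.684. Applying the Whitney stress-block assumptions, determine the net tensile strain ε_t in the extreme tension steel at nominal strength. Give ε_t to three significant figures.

a = A_s f_y/(0.85 f'_c b) = 51.59 mm.
β₁ = 0.684, so c = a/β₁ = 51.59/0.684 = 75.42 mm.
From the linear strain diagram with ε_cu = 0.003: ε_t = 0.003 (d − c)/c = 0.003 × (920 − 75.42)/75.42 = 0.0336.
Since ε_t ≥ 0.005, the section is tension-controlled.

ε_t ≈ 0.0336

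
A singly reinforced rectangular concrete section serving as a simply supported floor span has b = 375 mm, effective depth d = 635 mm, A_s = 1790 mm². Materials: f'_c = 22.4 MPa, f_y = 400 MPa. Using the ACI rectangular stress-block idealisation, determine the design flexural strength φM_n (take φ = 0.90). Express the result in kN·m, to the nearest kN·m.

T = A_s f_y = 1790 × 400 = 716000 N = 716 kN.
From C = T: a = T/(0.85 f'_c b) = 716000/(0.85 × 22.4 × 375) = 100.28 mm.
M_n = T(d − a/2) = 716 kN × (635 − 50.14) mm = 418.76 kN·m.
φM_n = 0.90 × 418.76 = 376.88 kN·m.

φM_n ≈ 377 kN·m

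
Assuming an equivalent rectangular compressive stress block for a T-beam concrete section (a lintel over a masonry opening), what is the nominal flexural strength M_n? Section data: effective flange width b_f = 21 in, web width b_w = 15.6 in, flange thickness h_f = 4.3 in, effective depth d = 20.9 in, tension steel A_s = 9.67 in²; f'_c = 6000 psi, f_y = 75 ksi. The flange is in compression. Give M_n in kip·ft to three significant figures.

M_n ≈ 1050 kip·ft

Tension: T = A_s f_y = 9.67 × 75 = 725.25 kips.
Try a within the flange: a = T/(0.85 f'_c b_f) = 725.25/(0.85 × 6 × 21) = 6.772 in.
a = 6.772 > h_f = 4.3 in: the block extends into the web. Split into flange-overhang and web parts.
C_f = 0.85 f'_c (b_f − b_w) h_f = 0.85 × 6 × (21 − 15.6) × 4.3 = 118.4 kips.
Remaining web compression depth: a_w = (T − C_f)/(0.85 f'_c b_w) = (725.25 − 118.4)/(0.85 × 6 × 15.6) = 7.628 in.
M_n = C_f(d − h_f/2) + (T − C_f)(d − a_w/2) = 118.4 × (20.9 − 2.15) + 606.85 × (20.9 − 3.814) = 2220.0 + 10368.6 = 12588.6 kip·in.
M_n = 12588.6/12 = 1049.05 kip·ft.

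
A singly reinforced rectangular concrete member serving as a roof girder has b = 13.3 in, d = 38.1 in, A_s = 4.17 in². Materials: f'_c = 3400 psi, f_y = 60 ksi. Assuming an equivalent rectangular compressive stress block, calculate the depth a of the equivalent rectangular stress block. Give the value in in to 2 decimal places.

T = A_s f_y = 4.17 × 60 = 250.2 kips.
a = T/(0.85 f'_c b) = 250.2/(0.85 × 3.4 × 13.3) = 6.51 in.

a ≈ 6.51 in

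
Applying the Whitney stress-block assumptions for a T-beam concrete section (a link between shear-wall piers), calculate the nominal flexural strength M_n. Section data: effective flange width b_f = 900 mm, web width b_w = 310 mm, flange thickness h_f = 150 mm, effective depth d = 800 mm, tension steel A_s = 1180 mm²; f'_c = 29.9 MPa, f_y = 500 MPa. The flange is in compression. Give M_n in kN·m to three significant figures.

Tension: T = A_s f_y = 1180 × 500 = 590000 N.
Try a within the flange: a = T/(0.85 f'_c b_f) = 590000/(0.85 × 29.9 × 900) = 25.79 mm.
Since a = 25.79 ≤ h_f = 150 mm, the stress block lies entirely in the flange; analyse as a rectangular beam of width b_f.
M_n = T(d − a/2) = 590000 × (800 − 12.895) = 464.39 × 10⁶ N·mm.
M_n = 464.39 kN·m.

M_n ≈ 464 kN·m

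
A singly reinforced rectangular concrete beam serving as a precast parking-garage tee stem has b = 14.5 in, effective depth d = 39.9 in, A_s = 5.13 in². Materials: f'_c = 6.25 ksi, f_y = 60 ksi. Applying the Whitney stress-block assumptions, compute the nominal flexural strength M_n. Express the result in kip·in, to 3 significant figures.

T = A_s f_y = 5.13 × 60 = 307.8 kips.
a = T/(0.85 f'_c b) = 307.8/(0.85 × 6.25 × 14.5) = 3.996 in.
M_n = T(d − a/2) = 307.8 × (39.9 − 1.998) = 11666.2 kip·in.

M_n ≈ 11700 kip·in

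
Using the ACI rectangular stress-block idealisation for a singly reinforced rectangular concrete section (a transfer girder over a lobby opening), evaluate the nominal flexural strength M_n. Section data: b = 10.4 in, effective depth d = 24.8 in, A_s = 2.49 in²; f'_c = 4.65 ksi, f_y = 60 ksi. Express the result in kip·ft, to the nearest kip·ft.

T = A_s f_y = 2.49 × 60 = 149.4 kips.
a = T/(0.85 f'_c b) = 149.4/(0.85 × 4.65 × 10.4) = 3.635 in.
M_n = T(d − a/2) = 149.4 × (24.8 − 1.8175) = 3433.6 kip·in = 3433.6/12 = 286.13 kip·ft.

M_n ≈ 286 kip·ft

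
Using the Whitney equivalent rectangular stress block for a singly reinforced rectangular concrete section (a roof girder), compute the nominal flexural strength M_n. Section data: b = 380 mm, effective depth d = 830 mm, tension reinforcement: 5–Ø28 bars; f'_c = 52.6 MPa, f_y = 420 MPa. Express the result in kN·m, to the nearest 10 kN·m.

A_s = 5 × 616 = 3080 mm².
T = A_s f_y = 3080 × 420 = 1293600 N = 1293.6 kN.
From C = T: a = T/(0.85 f'_c b) = 1293600/(0.85 × 52.6 × 380) = 76.14 mm.
M_n = T(d − a/2) = 1293.6 kN × (830 − 38.07) mm = 1024.44 kN·m.

M_n ≈ 1020 kN·m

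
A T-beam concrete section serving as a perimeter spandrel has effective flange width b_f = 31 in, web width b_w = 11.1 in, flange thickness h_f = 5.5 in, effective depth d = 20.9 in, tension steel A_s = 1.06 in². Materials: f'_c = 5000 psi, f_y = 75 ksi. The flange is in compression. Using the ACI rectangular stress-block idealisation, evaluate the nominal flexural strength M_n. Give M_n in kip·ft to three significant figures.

M_n ≈ 136 kip·ft

Tension: T = A_s f_y = 1.06 × 75 = 79.5 kips.
Try a within the flange: a = T/(0.85 f'_c b_f) = 79.5/(0.85 × 5 × 31) = 0.603 in.
Since a = 0.603 ≤ h_f = 5.5 in, the stress block lies entirely in the flange; analyse as a rectangular beam of width b_f.
M_n = T(d − a/2) = 79.5 × (20.9 − 0.3015) = 1637.6 kip·in.
M_n = 1637.6/12 = 136.47 kip·ft.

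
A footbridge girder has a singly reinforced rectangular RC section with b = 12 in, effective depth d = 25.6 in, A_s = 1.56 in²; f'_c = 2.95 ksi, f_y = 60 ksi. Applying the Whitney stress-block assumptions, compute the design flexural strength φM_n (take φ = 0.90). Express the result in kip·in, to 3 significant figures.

T = A_s f_y = 1.56 × 60 = 93.6 kips.
a = T/(0.85 f'_c b) = 93.6/(0.85 × 2.95 × 12) = 3.111 in.
M_n = T(d − a/2) = 93.6 × (25.6 − 1.5555) = 2250.6 kip·in.
φM_n = 0.90 × 2250.6 = 2025.5 kip·in.

φM_n ≈ 2030 kip·in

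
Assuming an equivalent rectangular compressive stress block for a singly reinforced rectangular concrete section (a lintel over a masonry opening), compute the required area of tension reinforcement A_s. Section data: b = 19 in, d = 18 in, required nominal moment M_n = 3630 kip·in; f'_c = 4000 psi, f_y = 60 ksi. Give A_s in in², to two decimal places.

A_s ≈ 3.72 in²

From M_n = 0.85 f'_c a b (d − a/2):
a = d − √(d² − 2M_n/(0.85 f'_c b)) = 18 − √(18² − 2 × 3630/(0.85 × 4 × 19)) = 3.453 in.
A_s = 0.85 f'_c a b / f_y = 0.85 × 4 × 3.453 × 19 / 60 = 3.718 in².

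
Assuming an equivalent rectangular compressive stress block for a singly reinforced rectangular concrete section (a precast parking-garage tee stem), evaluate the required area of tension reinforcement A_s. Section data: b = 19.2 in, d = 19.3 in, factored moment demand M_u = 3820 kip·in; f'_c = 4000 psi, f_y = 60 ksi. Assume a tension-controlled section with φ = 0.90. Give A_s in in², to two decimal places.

M_n = M_u/φ = 3820/0.90 = 4244.44 kip·in.
From M_n = 0.85 f'_c a b (d − a/2):
a = d − √(d² − 2M_n/(0.85 f'_c b)) = 19.3 − √(19.3² − 2 × 4244.44/(0.85 × 4 × 19.2)) = 3.729 in.
A_s = 0.85 f'_c a b / f_y = 0.85 × 4 × 3.729 × 19.2 / 60 = 4.057 in².

A_s ≈ 4.06 in²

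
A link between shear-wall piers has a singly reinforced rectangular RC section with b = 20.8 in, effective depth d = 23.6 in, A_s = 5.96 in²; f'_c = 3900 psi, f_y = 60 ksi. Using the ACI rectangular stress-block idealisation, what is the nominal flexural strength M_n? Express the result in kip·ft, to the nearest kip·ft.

M_n ≈ 626 kip·ft

T = A_s f_y = 5.96 × 60 = 357.6 kips.
a = T/(0.85 f'_c b) = 357.6/(0.85 × 3.9 × 20.8) = 5.186 in.
M_n = T(d − a/2) = 357.6 × (23.6 − 2.593) = 7512.1 kip·in = 7512.1/12 = 626.01 kip·ft.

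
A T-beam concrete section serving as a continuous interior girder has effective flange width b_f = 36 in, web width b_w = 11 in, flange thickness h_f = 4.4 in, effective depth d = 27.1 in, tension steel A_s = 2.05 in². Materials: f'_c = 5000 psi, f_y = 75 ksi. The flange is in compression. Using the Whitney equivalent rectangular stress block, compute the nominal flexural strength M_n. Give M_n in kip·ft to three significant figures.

M_n ≈ 341 kip·ft

Tension: T = A_s f_y = 2.05 × 75 = 153.75 kips.
Try a within the flange: a = T/(0.85 f'_c b_f) = 153.75/(0.85 × 5 × 36) = 1.005 in.
Since a = 1.005 ≤ h_f = 4.4 in, the stress block lies entirely in the flange; analyse as a rectangular beam of width b_f.
M_n = T(d − a/2) = 153.75 × (27.1 − 0.5025) = 4089.4 kip·in.
M_n = 4089.4/12 = 340.78 kip·ft.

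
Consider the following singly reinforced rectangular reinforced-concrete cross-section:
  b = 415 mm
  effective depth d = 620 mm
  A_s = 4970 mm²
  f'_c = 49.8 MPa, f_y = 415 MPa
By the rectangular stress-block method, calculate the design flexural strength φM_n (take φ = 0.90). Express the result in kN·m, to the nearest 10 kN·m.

T = A_s f_y = 4970 × 415 = 2062550 N = 2062.55 kN.
From C = T: a = T/(0.85 f'_c b) = 2062550/(0.85 × 49.8 × 415) = 117.41 mm.
M_n = T(d − a/2) = 2062.55 kN × (620 − 58.705) mm = 1157.70 kN·m.
φM_n = 0.90 × 1157.70 = 1041.93 kN·m.

φM_n ≈ 1040 kN·m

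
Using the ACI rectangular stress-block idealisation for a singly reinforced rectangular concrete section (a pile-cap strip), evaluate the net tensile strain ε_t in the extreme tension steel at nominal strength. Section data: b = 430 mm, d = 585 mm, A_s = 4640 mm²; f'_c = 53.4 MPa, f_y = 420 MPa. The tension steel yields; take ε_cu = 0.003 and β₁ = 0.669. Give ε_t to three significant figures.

ε_t ≈ 0.00876

a = A_s f_y/(0.85 f'_c b) = 99.85 mm.
β₁ = 0.669, so c = a/β₁ = 99.85/0.669 = 149.25 mm.
From the linear strain diagram with ε_cu = 0.003: ε_t = 0.003 (d − c)/c = 0.003 × (585 − 149.25)/149.25 = 0.00876.
Since ε_t ≥ 0.005, the section is tension-controlled.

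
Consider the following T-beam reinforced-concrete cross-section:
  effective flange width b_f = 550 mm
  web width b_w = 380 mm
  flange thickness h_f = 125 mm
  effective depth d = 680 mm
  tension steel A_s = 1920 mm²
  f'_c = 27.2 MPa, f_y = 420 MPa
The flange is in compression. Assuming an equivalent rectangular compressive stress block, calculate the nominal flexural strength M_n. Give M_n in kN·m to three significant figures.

M_n ≈ 523 kN·m

Tension: T = A_s f_y = 1920 × 420 = 806400 N.
Try a within the flange: a = T/(0.85 f'_c b_f) = 806400/(0.85 × 27.2 × 550) = 63.42 mm.
Since a = 63.42 ≤ h_f = 125 mm, the stress block lies entirely in the flange; analyse as a rectangular beam of width b_f.
M_n = T(d − a/2) = 806400 × (680 − 31.71) = 522.78 × 10⁶ N·mm.
M_n = 522.78 kN·m.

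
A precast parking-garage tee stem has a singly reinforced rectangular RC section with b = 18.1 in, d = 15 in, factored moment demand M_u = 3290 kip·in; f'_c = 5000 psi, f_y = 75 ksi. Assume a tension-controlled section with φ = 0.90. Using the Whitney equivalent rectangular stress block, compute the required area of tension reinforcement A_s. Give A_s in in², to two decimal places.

A_s ≈ 3.69 in²

M_n = M_u/φ = 3290/0.90 = 3655.56 kip·in.
From M_n = 0.85 f'_c a b (d − a/2):
a = d − √(d² − 2M_n/(0.85 f'_c b)) = 15 − √(15² − 2 × 3655.56/(0.85 × 5 × 18.1)) = 3.600 in.
A_s = 0.85 f'_c a b / f_y = 0.85 × 5 × 3.600 × 18.1 / 75 = 3.692 in².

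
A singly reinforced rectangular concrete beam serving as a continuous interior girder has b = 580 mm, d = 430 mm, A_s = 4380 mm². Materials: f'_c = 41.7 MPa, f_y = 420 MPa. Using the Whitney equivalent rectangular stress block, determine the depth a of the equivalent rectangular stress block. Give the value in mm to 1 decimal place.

T = A_s f_y = 4380 × 420 = 1839600 N = 1839.6 kN.
Setting C = 0.85 f'_c a b equal to T: a = 1839600/(0.85 × 41.7 × 580) = 89.5 mm.

a ≈ 89.5 mm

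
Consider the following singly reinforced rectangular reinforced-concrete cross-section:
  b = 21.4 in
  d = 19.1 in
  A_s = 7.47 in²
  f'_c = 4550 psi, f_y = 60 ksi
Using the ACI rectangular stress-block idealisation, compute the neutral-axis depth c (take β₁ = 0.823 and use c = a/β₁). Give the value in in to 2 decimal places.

T = A_s f_y = 7.47 × 60 = 448.2 kips.
a = T/(0.85 f'_c b) = 448.2/(0.85 × 4.55 × 21.4) = 5.4154 in.
With β₁ = 0.823, c = a/β₁ = 5.4154/0.823 = 6.58 in.

c ≈ 6.58 in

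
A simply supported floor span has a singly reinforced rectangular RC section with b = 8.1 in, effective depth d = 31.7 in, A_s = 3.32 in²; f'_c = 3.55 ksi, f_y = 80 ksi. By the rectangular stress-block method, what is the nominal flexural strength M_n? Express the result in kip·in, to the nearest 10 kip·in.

T = A_s f_y = 3.32 × 80 = 265.6 kips.
a = T/(0.85 f'_c b) = 265.6/(0.85 × 3.55 × 8.1) = 10.867 in.
M_n = T(d − a/2) = 265.6 × (31.7 − 5.4335) = 6976.4 kip·in.

M_n ≈ 6980 kip·in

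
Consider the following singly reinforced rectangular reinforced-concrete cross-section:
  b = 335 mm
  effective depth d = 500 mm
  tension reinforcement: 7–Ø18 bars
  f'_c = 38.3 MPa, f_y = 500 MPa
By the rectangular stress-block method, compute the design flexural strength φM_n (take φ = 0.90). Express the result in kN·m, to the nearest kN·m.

A_s = 7 × 254 = 1778 mm².
T = A_s f_y = 1778 × 500 = 889000 N = 889 kN.
From C = T: a = T/(0.85 f'_c b) = 889000/(0.85 × 38.3 × 335) = 81.52 mm.
M_n = T(d − a/2) = 889 kN × (500 − 40.76) mm = 408.26 kN·m.
φM_n = 0.90 × 408.26 = 367.43 kN·m.

φM_n ≈ 367 kN·m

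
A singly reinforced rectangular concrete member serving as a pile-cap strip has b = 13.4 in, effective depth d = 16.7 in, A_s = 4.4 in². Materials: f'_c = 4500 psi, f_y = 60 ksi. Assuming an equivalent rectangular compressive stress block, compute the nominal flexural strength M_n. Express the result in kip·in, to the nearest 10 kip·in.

M_n ≈ 3730 kip·in

T = A_s f_y = 4.4 × 60 = 264 kips.
a = T/(0.85 f'_c b) = 264/(0.85 × 4.5 × 13.4) = 5.151 in.
M_n = T(d − a/2) = 264 × (16.7 − 2.5755) = 3728.9 kip·in.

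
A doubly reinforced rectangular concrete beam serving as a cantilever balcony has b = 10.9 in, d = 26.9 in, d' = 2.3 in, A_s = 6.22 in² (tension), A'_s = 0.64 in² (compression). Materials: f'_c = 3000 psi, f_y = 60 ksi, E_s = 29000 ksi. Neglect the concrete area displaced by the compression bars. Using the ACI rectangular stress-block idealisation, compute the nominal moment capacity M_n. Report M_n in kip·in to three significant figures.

M_n ≈ 7930 kip·in

Assume both steels yield.
a = (A_s − A'_s) f_y/(0.85 f'_c b) = (6.22 − 0.64) × 60/(0.85 × 3 × 10.9) = 12.045 in.
c = a/β₁ = 12.045/0.85 = 14.171 in; ε'_s = 0.003(c − d')/c = 0.0025 ≥ ε_y = 0.0021, so the compression steel yields.
M_n = (A_s − A'_s) f_y (d − a/2) + A'_s f_y (d − d') = 334.8 × (26.9 − 6.0225) + 38.4 × (26.9 − 2.3) = 6989.8 + 944.6 = 7934.4 kip·in.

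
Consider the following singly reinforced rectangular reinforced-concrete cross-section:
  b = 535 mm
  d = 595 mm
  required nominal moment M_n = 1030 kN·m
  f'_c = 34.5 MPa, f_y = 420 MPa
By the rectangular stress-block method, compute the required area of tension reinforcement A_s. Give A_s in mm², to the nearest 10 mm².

A_s ≈ 4600 mm²

With M_n = 0.85 f'_c a b (d − a/2), solve the quadratic for a:
a = d − √(d² − 2M_n/(0.85 f'_c b)) = 595 − √(595² − 2 × 1030×10⁶/(0.85 × 34.5 × 535)) = 123.07 mm.
A_s = 0.85 f'_c a b / f_y = 0.85 × 34.5 × 123.07 × 535 / 420 = 4597.2 mm².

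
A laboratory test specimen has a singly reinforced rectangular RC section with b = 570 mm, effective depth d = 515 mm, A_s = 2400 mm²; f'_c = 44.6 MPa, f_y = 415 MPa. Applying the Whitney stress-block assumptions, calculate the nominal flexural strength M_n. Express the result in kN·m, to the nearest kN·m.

T = A_s f_y = 2400 × 415 = 996000 N = 996 kN.
From C = T: a = T/(0.85 f'_c b) = 996000/(0.85 × 44.6 × 570) = 46.09 mm.
M_n = T(d − a/2) = 996 kN × (515 − 23.045) mm = 489.99 kN·m.

M_n ≈ 490 kN·m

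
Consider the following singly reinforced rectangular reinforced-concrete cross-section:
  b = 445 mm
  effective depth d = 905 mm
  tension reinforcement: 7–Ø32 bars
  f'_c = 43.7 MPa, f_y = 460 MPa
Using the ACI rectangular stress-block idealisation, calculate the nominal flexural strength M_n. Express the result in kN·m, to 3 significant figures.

M_n ≈ 2140 kN·m

A_s = 7 × 804 = 5628 mm².
T = A_s f_y = 5628 × 460 = 2588880 N = 2588.88 kN.
From C = T: a = T/(0.85 f'_c b) = 2588880/(0.85 × 43.7 × 445) = 156.62 mm.
M_n = T(d − a/2) = 2588.88 kN × (905 − 78.31) mm = 2140.20 kN·m.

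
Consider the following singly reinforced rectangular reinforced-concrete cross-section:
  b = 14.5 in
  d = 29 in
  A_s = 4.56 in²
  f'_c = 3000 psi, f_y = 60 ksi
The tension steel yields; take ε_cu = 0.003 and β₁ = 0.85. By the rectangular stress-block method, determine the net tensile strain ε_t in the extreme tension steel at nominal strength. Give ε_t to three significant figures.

a = A_s f_y/(0.85 f'_c b) = 7.400 in.
β₁ = 0.85, so c = a/β₁ = 7.400/0.85 = 8.706 in.
From the linear strain diagram with ε_cu = 0.003: ε_t = 0.003 (d − c)/c = 0.003 × (29 − 8.706)/8.706 = 0.00699.
Since ε_t ≥ 0.005, the section is tension-controlled.

ε_t ≈ 0.00699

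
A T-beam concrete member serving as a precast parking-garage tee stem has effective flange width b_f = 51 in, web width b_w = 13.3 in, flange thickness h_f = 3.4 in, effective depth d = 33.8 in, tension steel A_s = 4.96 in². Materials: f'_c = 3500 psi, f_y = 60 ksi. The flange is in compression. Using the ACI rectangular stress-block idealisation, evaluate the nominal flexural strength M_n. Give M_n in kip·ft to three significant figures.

M_n ≈ 814 kip·ft

Tension: T = A_s f_y = 4.96 × 60 = 297.6 kips.
Try a within the flange: a = T/(0.85 f'_c b_f) = 297.6/(0.85 × 3.5 × 51) = 1.961 in.
Since a = 1.961 ≤ h_f = 3.4 in, the stress block lies entirely in the flange; analyse as a rectangular beam of width b_f.
M_n = T(d − a/2) = 297.6 × (33.8 − 0.9805) = 9767.1 kip·in.
M_n = 9767.1/12 = 813.93 kip·ft.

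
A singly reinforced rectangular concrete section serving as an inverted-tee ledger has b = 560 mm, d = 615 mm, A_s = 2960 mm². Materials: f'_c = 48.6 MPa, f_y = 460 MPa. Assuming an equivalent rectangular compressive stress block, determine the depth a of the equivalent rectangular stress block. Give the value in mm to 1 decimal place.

a ≈ 58.9 mm

T = A_s f_y = 2960 × 460 = 1361600 N = 1361.6 kN.
Setting C = 0.85 f'_c a b equal to T: a = 1361600/(0.85 × 48.6 × 560) = 58.9 mm.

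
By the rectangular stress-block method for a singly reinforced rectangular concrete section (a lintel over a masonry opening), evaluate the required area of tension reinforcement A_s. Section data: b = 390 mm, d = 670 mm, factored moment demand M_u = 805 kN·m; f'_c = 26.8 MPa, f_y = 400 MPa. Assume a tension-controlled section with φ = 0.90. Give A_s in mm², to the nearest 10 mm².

A_s ≈ 3830 mm²

M_n = M_u/φ = 805/0.90 = 894.444 kN·m.
With M_n = 0.85 f'_c a b (d − a/2), solve the quadratic for a:
a = d − √(d² − 2M_n/(0.85 f'_c b)) = 670 − √(670² − 2 × 894.444×10⁶/(0.85 × 26.8 × 390)) = 172.46 mm.
A_s = 0.85 f'_c a b / f_y = 0.85 × 26.8 × 172.46 × 390 / 400 = 3830.4 mm².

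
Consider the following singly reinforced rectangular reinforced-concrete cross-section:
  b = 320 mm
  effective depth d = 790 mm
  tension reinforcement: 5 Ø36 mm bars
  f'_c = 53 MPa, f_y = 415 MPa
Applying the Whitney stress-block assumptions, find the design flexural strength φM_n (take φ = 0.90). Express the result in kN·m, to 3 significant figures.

φM_n ≈ 1360 kN·m

A_s = 5 × 1018 = 5090 mm².
T = A_s f_y = 5090 × 415 = 2112350 N = 2112.35 kN.
From C = T: a = T/(0.85 f'_c b) = 2112350/(0.85 × 53 × 320) = 146.53 mm.
M_n = T(d − a/2) = 2112.35 kN × (790 − 73.265) mm = 1514.00 kN·m.
φM_n = 0.90 × 1514.00 = 1362.60 kN·m.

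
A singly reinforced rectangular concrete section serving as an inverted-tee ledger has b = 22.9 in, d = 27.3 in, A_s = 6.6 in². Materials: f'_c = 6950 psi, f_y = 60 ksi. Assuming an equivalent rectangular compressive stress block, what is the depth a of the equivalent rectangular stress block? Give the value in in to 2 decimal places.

a ≈ 2.93 in

T = A_s f_y = 6.6 × 60 = 396 kips.
a = T/(0.85 f'_c b) = 396/(0.85 × 6.95 × 22.9) = 2.93 in.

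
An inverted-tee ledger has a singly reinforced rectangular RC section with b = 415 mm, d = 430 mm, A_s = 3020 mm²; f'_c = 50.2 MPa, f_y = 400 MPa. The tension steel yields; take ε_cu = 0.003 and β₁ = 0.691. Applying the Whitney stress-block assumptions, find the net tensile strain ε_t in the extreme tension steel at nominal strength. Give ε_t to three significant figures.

a = A_s f_y/(0.85 f'_c b) = 68.22 mm.
β₁ = 0.691, so c = a/β₁ = 68.22/0.691 = 98.73 mm.
From the linear strain diagram with ε_cu = 0.003: ε_t = 0.003 (d − c)/c = 0.003 × (430 − 98.73)/98.73 = 0.0101.
Since ε_t ≥ 0.005, the section is tension-controlled.

ε_t ≈ 0.0101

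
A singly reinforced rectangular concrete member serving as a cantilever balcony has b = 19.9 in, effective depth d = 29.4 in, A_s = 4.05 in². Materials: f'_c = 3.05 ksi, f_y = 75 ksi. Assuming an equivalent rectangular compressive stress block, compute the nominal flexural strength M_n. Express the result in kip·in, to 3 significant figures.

T = A_s f_y = 4.05 × 75 = 303.75 kips.
a = T/(0.85 f'_c b) = 303.75/(0.85 × 3.05 × 19.9) = 5.888 in.
M_n = T(d − a/2) = 303.75 × (29.4 − 2.944) = 8036.0 kip·in.

M_n ≈ 8040 kip·in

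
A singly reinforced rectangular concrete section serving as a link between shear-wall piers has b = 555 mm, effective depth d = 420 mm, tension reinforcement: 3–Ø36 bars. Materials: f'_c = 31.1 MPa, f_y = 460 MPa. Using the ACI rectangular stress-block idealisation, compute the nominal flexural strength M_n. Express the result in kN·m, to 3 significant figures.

M_n ≈ 523 kN·m

A_s = 3 × 1018 = 3054 mm².
T = A_s f_y = 3054 × 460 = 1404840 N = 1404.84 kN.
From C = T: a = T/(0.85 f'_c b) = 1404840/(0.85 × 31.1 × 555) = 95.75 mm.
M_n = T(d − a/2) = 1404.84 kN × (420 − 47.875) mm = 522.78 kN·m.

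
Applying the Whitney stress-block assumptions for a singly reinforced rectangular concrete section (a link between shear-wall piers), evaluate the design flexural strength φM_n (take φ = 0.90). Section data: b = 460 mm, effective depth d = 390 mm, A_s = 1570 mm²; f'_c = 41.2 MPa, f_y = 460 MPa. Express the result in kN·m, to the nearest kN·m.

T = A_s f_y = 1570 × 460 = 722200 N = 722.2 kN.
From C = T: a = T/(0.85 f'_c b) = 722200/(0.85 × 41.2 × 460) = 44.83 mm.
M_n = T(d − a/2) = 722.2 kN × (390 − 22.415) mm = 265.47 kN·m.
φM_n = 0.90 × 265.47 = 238.92 kN·m.

φM_n ≈ 239 kN·m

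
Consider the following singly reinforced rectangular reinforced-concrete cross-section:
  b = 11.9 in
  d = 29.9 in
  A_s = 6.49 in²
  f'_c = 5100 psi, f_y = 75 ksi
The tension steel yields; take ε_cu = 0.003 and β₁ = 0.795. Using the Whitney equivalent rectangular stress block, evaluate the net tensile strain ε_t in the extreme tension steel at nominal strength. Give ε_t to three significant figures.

ε_t ≈ 0.00456

a = A_s f_y/(0.85 f'_c b) = 9.436 in.
β₁ = 0.795, so c = a/β₁ = 9.436/0.795 = 11.869 in.
From the linear strain diagram with ε_cu = 0.003: ε_t = 0.003 (d − c)/c = 0.003 × (29.9 − 11.869)/11.869 = 0.00456.
ε_t is between 0.004 and 0.005 — transition zone.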